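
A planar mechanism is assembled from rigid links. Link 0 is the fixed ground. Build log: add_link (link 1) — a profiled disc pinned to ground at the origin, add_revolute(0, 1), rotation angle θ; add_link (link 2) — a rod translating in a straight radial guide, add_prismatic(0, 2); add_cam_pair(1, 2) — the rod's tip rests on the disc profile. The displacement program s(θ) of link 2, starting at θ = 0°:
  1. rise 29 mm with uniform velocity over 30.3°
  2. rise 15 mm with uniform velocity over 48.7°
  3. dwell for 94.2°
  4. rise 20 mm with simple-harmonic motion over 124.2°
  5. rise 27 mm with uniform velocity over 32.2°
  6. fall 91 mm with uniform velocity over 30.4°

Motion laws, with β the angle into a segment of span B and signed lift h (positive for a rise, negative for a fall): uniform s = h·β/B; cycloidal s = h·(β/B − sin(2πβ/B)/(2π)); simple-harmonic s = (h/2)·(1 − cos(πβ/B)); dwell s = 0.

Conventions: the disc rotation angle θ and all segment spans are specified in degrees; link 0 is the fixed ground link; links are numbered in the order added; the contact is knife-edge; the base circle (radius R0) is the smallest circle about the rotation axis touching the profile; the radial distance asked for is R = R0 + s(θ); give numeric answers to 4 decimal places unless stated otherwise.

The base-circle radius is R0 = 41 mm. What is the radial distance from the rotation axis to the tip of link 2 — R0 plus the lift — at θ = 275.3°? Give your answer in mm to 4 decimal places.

seg 1 [0°–30.3°] uniform, h=29: full span → s += 29 → s = 29.0000
seg 2 [30.3°–79°] uniform, h=15: full span → s += 15 → s = 44.0000
seg 3 [79°–173.2°] dwell: s stays 44.0000
seg 4 [173.2°–297.4°] simple-harmonic, h=20: θ=275.3° here. β=102.1, B=124.2. 20/2·(1 − cos(π·0.8221)) = 18.4778 → s = 62.4778
R = R0 + s = 41 + 62.4778 = 103.4778

103.4778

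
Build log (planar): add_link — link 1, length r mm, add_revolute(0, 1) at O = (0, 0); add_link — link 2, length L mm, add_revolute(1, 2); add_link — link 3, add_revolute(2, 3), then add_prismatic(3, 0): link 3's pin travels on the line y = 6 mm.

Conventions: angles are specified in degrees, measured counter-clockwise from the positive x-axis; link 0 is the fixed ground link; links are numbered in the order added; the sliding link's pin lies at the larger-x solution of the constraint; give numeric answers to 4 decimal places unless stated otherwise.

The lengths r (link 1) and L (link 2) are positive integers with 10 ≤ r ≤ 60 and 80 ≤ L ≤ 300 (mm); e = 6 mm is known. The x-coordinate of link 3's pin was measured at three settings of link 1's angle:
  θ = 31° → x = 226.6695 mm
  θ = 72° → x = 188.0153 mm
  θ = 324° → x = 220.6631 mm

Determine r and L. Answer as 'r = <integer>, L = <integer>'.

constraint per measurement: (x − r cos θ)² + (r sin θ − e)² = L²
subtracting the θ₁ and θ₂ equations cancels the r² and L² terms:
r = (x₁² − x₂²) / (2[(x₁cos θ₁ + e sin θ₁) − (x₂cos θ₂ + e sin θ₂)]) = 60.0000 → r = 60
L² = (x₁ − r cos θ₁)² + (r sin θ₁ − e)² = 31328.9928 → L = 177.0000 → L = 177
check at θ₃=324°: x = 220.6631 (printed 220.6631) ✓

r = 60, L = 177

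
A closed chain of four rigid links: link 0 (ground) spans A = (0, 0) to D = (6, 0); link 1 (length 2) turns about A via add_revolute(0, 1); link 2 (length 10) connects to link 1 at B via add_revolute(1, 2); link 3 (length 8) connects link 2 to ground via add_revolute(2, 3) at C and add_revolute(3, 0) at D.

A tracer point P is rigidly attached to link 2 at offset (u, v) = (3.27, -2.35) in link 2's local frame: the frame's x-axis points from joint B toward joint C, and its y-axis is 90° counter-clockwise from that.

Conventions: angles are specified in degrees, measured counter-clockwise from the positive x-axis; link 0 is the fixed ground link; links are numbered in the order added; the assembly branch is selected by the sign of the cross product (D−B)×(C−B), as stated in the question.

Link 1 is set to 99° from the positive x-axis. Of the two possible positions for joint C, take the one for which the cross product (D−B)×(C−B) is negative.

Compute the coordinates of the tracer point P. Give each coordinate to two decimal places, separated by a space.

A=(0,0), D=(6.00,0)
B = A + 2.00·(cos99°, sin99°) = (-0.3129, 1.9754)
|BD| = 6.6147
circle(B,10.00) ∩ circle(D,8.00): a=6.0286, h=7.9785
  candidates: C₊=(7.8232,7.7895) cross=52.775; C₋=(3.0579,-7.4394) cross=-52.775
  branch - wants cross < 0 → take C=(3.0579,-7.4394) (cross=-52.775)
ex = (C−B)/|BC| = (0.3371,-0.9415); ey = (0.9415,0.3371)
P = B + 3.27·ex + -2.35·ey = (-1.4231,-1.8954)

-1.42 -1.90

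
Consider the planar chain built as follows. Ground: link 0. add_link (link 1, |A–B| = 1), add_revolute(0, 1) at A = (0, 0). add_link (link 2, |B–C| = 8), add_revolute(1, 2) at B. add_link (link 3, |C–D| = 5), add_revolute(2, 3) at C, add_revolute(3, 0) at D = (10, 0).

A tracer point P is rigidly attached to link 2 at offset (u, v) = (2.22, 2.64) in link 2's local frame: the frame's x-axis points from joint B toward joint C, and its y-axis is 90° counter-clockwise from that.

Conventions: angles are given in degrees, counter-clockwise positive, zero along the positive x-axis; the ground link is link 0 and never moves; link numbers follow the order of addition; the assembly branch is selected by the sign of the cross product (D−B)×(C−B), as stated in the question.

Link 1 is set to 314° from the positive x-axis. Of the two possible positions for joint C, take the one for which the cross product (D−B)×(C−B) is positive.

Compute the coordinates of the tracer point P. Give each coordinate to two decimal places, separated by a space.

A=(0,0), D=(10.00,0)
B = A + 1.00·(cos314°, sin314°) = (0.6947, -0.7193)
|BD| = 9.3331
circle(B,8.00) ∩ circle(D,5.00): a=6.7559, h=4.2846
  candidates: C₊=(7.1002,4.0732) cross=39.989; C₋=(7.7607,-4.4705) cross=-39.989
  branch + wants cross > 0 → take C=(7.1002,4.0732) (cross=39.989)
ex = (C−B)/|BC| = (0.8007,0.5991); ey = (-0.5991,0.8007)
P = B + 2.22·ex + 2.64·ey = (0.8907,2.7244)

0.89 2.72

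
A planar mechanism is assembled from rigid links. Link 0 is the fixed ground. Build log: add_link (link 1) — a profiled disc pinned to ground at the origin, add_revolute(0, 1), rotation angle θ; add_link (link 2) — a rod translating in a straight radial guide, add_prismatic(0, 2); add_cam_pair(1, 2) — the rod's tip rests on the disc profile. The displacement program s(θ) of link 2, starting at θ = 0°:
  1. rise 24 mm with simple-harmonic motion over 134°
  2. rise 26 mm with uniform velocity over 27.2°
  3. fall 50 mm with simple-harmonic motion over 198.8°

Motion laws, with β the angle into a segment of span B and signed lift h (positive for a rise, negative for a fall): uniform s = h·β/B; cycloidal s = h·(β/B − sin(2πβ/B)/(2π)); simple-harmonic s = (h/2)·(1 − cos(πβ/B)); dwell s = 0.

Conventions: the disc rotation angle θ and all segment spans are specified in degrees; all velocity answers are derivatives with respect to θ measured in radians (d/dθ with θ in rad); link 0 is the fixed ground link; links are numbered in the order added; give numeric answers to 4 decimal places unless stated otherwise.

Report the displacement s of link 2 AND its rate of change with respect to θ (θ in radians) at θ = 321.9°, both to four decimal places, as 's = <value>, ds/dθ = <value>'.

seg 1 [0°–134°] simple-harmonic, h=24: full span → s += 24 → s = 24.0000
seg 2 [134°–161.2°] uniform, h=26: full span → s += 26 → s = 50.0000
seg 3 [161.2°–360°] simple-harmonic, h=-50: θ=321.9° here. β=160.7, B=198.8. -50/2·(1 − cos(π·0.8084)) = -45.6039 → s = 4.3961
velocity in seg [161.2°–360°] (simple-harmonic), θ in radians: β = 160.7° = 2.8047 rad, B = 198.8° = 3.4697 rad; ds/dθ = (πh/(2B)) sin(πβ/B) = (π·(-50)/(2·3.4697)) sin(π·0.8084) = -12.820084 mm/rad

s = 4.3961, ds/dθ = -12.8201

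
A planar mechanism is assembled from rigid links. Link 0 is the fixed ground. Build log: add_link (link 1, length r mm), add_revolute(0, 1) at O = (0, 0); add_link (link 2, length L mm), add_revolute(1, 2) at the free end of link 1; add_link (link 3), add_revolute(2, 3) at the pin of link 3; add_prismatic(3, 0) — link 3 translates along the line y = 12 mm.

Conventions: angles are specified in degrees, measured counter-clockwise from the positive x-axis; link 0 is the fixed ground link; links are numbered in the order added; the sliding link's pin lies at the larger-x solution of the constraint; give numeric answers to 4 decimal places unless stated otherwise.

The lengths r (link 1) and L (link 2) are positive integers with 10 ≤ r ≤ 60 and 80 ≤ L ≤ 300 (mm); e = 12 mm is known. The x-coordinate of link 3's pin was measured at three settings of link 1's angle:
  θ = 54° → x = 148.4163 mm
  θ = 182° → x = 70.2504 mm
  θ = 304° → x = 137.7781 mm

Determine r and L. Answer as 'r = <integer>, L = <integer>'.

constraint per measurement: (x − r cos θ)² + (r sin θ − e)² = L²
subtracting the θ₁ and θ₂ equations cancels the r² and L² terms:
r = (x₁² − x₂²) / (2[(x₁cos θ₁ + e sin θ₁) − (x₂cos θ₂ + e sin θ₂)]) = 51.0000 → r = 51
L² = (x₁ − r cos θ₁)² + (r sin θ₁ − e)² = 14883.9962 → L = 122.0000 → L = 122
check at θ₃=304°: x = 137.7781 (printed 137.7781) ✓

r = 51, L = 122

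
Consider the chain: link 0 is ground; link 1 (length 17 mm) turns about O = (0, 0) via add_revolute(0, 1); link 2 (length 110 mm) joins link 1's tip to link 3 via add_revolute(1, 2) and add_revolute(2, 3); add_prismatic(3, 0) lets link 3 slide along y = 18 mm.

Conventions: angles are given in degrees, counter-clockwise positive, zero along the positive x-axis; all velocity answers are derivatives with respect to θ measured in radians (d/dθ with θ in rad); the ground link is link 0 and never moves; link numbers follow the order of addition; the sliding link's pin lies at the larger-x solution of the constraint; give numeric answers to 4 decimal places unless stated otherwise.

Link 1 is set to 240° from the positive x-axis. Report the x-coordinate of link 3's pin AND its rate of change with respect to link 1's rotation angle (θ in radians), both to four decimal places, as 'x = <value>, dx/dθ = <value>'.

geometry: r = 17 mm, L = 110 mm, e = 18 mm
crank pin P = (r cos θ, r sin θ) = (-8.500000, -14.722432)
h = r sin θ − e = -14.722432 − 18 = -32.722432
x = r cos θ + √(L² − h²) = -8.500000 + 105.020200 = 96.520200
dx/dθ = −r sin θ − h·r cos θ/√(L² − h²) (θ in radians; h = -32.722432) = 12.073983

x = 96.5202, dx/dθ = 12.0740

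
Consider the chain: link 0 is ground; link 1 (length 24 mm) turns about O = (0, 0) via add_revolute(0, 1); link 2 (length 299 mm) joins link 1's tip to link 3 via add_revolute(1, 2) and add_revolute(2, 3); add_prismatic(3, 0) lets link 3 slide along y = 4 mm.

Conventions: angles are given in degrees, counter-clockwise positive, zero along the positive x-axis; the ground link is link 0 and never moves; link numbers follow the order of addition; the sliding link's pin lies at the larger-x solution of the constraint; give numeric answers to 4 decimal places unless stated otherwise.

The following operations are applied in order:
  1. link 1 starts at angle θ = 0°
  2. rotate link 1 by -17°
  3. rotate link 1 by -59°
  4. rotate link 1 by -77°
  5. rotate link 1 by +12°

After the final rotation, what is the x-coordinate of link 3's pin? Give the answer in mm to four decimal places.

geometry: r = 24 mm, L = 299 mm, e = 4 mm; θ starts at 0°
rotate link 1 by -17°: θ ← 0° -17° = -17°
rotate link 1 by -59°: θ ← -17° -59° = -76°
rotate link 1 by -77°: θ ← -76° -77° = -153°
rotate link 1 by +12°: θ ← -153° +12° = -141°
crank pin P = (r cos θ, r sin θ) = (-18.651503, -15.103689)
h = r sin θ − e = -15.103689 − 4 = -19.103689
x = r cos θ + √(L² − h²) = -18.651503 + 298.389090 = 279.737587

279.7376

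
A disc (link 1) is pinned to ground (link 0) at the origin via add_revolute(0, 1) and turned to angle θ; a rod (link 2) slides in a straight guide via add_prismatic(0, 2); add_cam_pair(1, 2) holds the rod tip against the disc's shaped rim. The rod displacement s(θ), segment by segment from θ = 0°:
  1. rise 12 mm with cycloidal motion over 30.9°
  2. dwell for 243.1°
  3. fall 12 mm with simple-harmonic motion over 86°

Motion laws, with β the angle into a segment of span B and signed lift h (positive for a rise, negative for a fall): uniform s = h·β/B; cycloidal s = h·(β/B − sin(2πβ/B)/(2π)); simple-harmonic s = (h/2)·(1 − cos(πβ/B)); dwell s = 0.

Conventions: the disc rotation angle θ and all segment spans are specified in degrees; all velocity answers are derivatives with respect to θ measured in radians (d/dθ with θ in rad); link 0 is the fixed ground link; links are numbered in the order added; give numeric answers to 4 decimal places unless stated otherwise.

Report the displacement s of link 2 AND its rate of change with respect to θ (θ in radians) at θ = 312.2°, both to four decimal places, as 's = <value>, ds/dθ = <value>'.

segment 1 (0° to 30.9°, cycloidal, h = 12) is passed completely: s = 0.0000 + (12) = 12.0000
segment 2 (30.9° to 274°, dwell): s unchanged at 12.0000
θ = 312.2° falls in segment 3 (274° to 360°, simple-harmonic, h = -12): β = 312.2 − 274 = 38.2°, B = 86°; Δs = -12/2·(1 − cos(π·0.4442)) = -4.9533; s = 12.0000 − 4.9533 = 7.0467
velocity in seg [274°–360°] (simple-harmonic), θ in radians: β = 38.2° = 0.6667 rad, B = 86° = 1.5010 rad; ds/dθ = (πh/(2B)) sin(πβ/B) = (π·(-12)/(2·1.5010)) sin(π·0.4442) = -12.365579 mm/rad

s = 7.0467, ds/dθ = -12.3656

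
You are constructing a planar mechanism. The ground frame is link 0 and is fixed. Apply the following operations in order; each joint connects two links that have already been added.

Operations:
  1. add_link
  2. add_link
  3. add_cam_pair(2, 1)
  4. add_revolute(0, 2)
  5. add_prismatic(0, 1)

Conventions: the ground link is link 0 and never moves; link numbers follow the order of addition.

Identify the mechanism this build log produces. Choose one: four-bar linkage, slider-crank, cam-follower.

links: 3 (incl. ground); joints: 1 revolute, 1 prismatic, 1 higher (cam) pair, forming one closed loop
3 links, revolute + prismatic + higher pair in one loop → cam-follower

cam-follower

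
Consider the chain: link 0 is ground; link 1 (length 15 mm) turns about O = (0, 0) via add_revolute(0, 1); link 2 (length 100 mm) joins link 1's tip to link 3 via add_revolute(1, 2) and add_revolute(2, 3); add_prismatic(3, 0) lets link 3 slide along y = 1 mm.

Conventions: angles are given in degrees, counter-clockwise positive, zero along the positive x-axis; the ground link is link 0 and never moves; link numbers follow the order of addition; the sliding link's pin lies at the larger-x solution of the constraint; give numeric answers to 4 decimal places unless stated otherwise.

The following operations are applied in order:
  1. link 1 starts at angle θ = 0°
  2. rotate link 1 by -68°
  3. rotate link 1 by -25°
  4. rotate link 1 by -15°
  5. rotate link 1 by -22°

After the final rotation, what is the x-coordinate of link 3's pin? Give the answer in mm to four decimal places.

geometry: r = 15 mm, L = 100 mm, e = 1 mm; θ starts at 0°
rotate link 1 by -68°: θ ← 0° -68° = -68°
rotate link 1 by -25°: θ ← -68° -25° = -93°
rotate link 1 by -15°: θ ← -93° -15° = -108°
rotate link 1 by -22°: θ ← -108° -22° = -130°
crank pin P = (r cos θ, r sin θ) = (-9.641814, -11.490667)
h = r sin θ − e = -11.490667 − 1 = -12.490667
x = r cos θ + √(L² − h²) = -9.641814 + 99.216850 = 89.575035

89.5750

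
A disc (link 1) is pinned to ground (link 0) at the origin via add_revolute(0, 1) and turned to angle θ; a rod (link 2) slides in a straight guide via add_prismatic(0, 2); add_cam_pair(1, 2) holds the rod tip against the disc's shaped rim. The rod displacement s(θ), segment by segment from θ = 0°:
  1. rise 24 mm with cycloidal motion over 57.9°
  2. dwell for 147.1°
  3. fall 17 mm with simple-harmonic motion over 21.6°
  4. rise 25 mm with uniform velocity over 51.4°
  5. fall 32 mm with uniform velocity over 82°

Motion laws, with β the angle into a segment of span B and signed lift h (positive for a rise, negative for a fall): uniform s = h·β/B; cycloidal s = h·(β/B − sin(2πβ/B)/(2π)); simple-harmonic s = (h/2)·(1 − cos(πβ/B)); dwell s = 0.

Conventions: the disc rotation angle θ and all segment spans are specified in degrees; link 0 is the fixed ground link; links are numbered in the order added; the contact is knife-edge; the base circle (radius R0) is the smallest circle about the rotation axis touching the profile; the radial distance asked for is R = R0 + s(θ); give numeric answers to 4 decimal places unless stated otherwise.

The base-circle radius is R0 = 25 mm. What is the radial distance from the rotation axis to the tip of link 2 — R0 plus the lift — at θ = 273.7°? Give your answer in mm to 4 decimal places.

segment 1 (0° to 57.9°, cycloidal, h = 24) is passed completely: s = 0.0000 + (24) = 24.0000
segment 2 (57.9° to 205°, dwell): s unchanged at 24.0000
segment 3 (205° to 226.6°, simple-harmonic, h = -17) is passed completely: s = 24.0000 + (-17) = 7.0000
θ = 273.7° falls in segment 4 (226.6° to 278°, uniform, h = 25): β = 273.7 − 226.6 = 47.1°, B = 51.4°; Δs = 25·47.1/51.4 = 22.9086; s = 7.0000 + 22.9086 = 29.9086
R = R0 + s = 25 + 29.9086 = 54.9086

54.9086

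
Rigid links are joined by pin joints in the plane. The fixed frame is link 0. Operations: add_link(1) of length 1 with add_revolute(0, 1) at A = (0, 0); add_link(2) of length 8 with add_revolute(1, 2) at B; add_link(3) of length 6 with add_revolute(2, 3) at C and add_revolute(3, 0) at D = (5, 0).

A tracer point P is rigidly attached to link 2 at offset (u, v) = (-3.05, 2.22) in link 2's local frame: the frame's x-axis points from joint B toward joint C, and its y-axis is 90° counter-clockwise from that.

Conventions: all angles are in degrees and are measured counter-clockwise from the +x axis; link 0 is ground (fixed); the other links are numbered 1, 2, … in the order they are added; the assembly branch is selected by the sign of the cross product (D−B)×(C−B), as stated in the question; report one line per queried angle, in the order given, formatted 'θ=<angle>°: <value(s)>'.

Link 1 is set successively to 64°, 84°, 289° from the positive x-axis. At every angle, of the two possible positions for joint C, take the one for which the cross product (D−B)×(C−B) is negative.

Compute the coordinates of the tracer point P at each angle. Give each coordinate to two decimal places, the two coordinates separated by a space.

A=(0,0), D=(5.00,0)
θ=64°: B = A + 1.00·(cos64°, sin64°) = (0.4384, 0.8988)
θ=64°: |BD| = 4.6493
θ=64°: circle(B,8.00) ∩ circle(D,6.00): a=5.3359, h=5.9606
θ=64°:   candidates: C₊=(6.8259,5.7154) cross=27.713; C₋=(4.5213,-5.9809) cross=-27.713
θ=64°:   branch - wants cross < 0 → take C=(4.5213,-5.9809) (cross=-27.713)
θ=64°: ex = (C−B)/|BC| = (0.5104,-0.8600); ey = (0.8600,0.5104)
θ=64°: P = B + -3.05·ex + 2.22·ey = (0.7909,4.6547)
θ=84°: B = A + 1.00·(cos84°, sin84°) = (0.1045, 0.9945)
θ=84°: |BD| = 4.9955
θ=84°: circle(B,8.00) ∩ circle(D,6.00): a=5.3003, h=5.9923
θ=84°:   candidates: C₊=(6.4917,5.8116) cross=29.934; C₋=(4.1057,-5.9330) cross=-29.934
θ=84°:   branch - wants cross < 0 → take C=(4.1057,-5.9330) (cross=-29.934)
θ=84°: ex = (C−B)/|BC| = (0.5002,-0.8659); ey = (0.8659,0.5002)
θ=84°: P = B + -3.05·ex + 2.22·ey = (0.5015,4.7460)
θ=289°: B = A + 1.00·(cos289°, sin289°) = (0.3256, -0.9455)
θ=289°: |BD| = 4.7691
θ=289°: circle(B,8.00) ∩ circle(D,6.00): a=5.3201, h=5.9746
θ=289°:   candidates: C₊=(4.3555,5.9653) cross=28.494; C₋=(6.7246,-5.7468) cross=-28.494
θ=289°:   branch - wants cross < 0 → take C=(6.7246,-5.7468) (cross=-28.494)
θ=289°: ex = (C−B)/|BC| = (0.7999,-0.6002); ey = (0.6002,0.7999)
θ=289°: P = B + -3.05·ex + 2.22·ey = (-0.7817,2.6607)

θ=64°: 0.79 4.65
θ=84°: 0.50 4.75
θ=289°: -0.78 2.66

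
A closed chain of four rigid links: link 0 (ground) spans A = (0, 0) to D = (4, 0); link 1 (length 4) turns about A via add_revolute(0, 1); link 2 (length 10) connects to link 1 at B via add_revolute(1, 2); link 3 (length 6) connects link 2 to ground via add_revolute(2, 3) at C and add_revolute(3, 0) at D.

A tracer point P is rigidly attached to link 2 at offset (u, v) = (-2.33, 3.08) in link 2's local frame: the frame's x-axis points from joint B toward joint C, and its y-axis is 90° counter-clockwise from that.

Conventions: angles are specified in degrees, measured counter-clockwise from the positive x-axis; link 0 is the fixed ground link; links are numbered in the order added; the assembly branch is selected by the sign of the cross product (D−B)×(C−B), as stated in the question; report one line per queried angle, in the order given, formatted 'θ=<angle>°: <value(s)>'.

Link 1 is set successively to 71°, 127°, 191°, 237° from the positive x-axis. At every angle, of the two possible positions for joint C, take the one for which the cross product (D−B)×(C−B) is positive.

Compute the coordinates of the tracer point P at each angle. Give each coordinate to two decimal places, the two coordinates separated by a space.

A=(0,0), D=(4.00,0)
θ=71°: B = A + 4.00·(cos71°, sin71°) = (1.3023, 3.7821)
θ=71°: |BD| = 4.6456
θ=71°: circle(B,10.00) ∩ circle(D,6.00): a=9.2110, h=3.8932
θ=71°:   candidates: C₊=(9.8207,-1.4559) cross=18.086; C₋=(3.4816,-5.9776) cross=-18.086
θ=71°:   branch + wants cross > 0 → take C=(9.8207,-1.4559) (cross=18.086)
θ=71°: ex = (C−B)/|BC| = (0.8518,-0.5238); ey = (0.5238,0.8518)
θ=71°: P = B + -2.33·ex + 3.08·ey = (0.9308,7.6262)
θ=127°: B = A + 4.00·(cos127°, sin127°) = (-2.4073, 3.1945)
θ=127°: |BD| = 7.1595
θ=127°: circle(B,10.00) ∩ circle(D,6.00): a=8.0493, h=5.9336
θ=127°:   candidates: C₊=(7.4439,4.9132) cross=42.482; C₋=(2.1488,-5.7073) cross=-42.482
θ=127°:   branch + wants cross > 0 → take C=(7.4439,4.9132) (cross=42.482)
θ=127°: ex = (C−B)/|BC| = (0.9851,0.1719); ey = (-0.1719,0.9851)
θ=127°: P = B + -2.33·ex + 3.08·ey = (-5.2319,5.8283)
θ=191°: B = A + 4.00·(cos191°, sin191°) = (-3.9265, -0.7632)
θ=191°: |BD| = 7.9632
θ=191°: circle(B,10.00) ∩ circle(D,6.00): a=8.0001, h=5.9999
θ=191°:   candidates: C₊=(3.4617,5.9758) cross=47.778; C₋=(4.6118,-5.9687) cross=-47.778
θ=191°:   branch + wants cross > 0 → take C=(3.4617,5.9758) (cross=47.778)
θ=191°: ex = (C−B)/|BC| = (0.7388,0.6739); ey = (-0.6739,0.7388)
θ=191°: P = B + -2.33·ex + 3.08·ey = (-7.7236,-0.0579)
θ=237°: B = A + 4.00·(cos237°, sin237°) = (-2.1786, -3.3547)
θ=237°: |BD| = 7.0305
θ=237°: circle(B,10.00) ∩ circle(D,6.00): a=8.0668, h=5.9098
θ=237°:   candidates: C₊=(2.0908,5.6881) cross=41.549; C₋=(7.7306,-4.6992) cross=-41.549
θ=237°:   branch + wants cross > 0 → take C=(2.0908,5.6881) (cross=41.549)
θ=237°: ex = (C−B)/|BC| = (0.4269,0.9043); ey = (-0.9043,0.4269)
θ=237°: P = B + -2.33·ex + 3.08·ey = (-5.9585,-4.1467)

θ=71°: 0.93 7.63
θ=127°: -5.23 5.83
θ=191°: -7.72 -0.06
θ=237°: -5.96 -4.15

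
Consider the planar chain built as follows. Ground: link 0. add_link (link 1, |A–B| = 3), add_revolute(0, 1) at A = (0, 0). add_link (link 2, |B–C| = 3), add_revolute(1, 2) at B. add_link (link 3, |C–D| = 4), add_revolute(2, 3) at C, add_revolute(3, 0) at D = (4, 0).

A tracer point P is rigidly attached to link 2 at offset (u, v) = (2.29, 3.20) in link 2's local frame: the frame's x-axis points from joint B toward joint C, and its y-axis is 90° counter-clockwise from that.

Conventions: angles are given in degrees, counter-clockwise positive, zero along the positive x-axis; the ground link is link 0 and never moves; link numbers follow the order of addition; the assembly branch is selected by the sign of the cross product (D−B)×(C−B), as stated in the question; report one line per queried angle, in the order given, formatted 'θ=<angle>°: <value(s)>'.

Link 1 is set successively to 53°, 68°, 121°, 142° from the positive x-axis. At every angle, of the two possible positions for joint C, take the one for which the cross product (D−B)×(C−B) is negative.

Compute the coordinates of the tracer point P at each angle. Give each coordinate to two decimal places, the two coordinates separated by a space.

A=(0,0), D=(4.00,0)
θ=53°: B = A + 3.00·(cos53°, sin53°) = (1.8054, 2.3959)
θ=53°: |BD| = 3.2491
θ=53°: circle(B,3.00) ∩ circle(D,4.00): a=0.5473, h=2.9497
θ=53°:   candidates: C₊=(4.3502,3.9846) cross=9.584; C₋=(0.0000,0.0000) cross=-9.584
θ=53°:   branch - wants cross < 0 → take C=(0.0000,0.0000) (cross=-9.584)
θ=53°: ex = (C−B)/|BC| = (-0.6018,-0.7986); ey = (0.7986,-0.6018)
θ=53°: P = B + 2.29·ex + 3.20·ey = (2.9829,-1.3588)
θ=68°: B = A + 3.00·(cos68°, sin68°) = (1.1238, 2.7816)
θ=68°: |BD| = 4.0012
θ=68°: circle(B,3.00) ∩ circle(D,4.00): a=1.1258, h=2.7807
θ=68°:   candidates: C₊=(3.8662,3.9978) cross=11.126; C₋=(0.0000,0.0000) cross=-11.126
θ=68°:   branch - wants cross < 0 → take C=(0.0000,0.0000) (cross=-11.126)
θ=68°: ex = (C−B)/|BC| = (-0.3746,-0.9272); ey = (0.9272,-0.3746)
θ=68°: P = B + 2.29·ex + 3.20·ey = (3.2330,-0.5404)
θ=121°: B = A + 3.00·(cos121°, sin121°) = (-1.5451, 2.5715)
θ=121°: |BD| = 6.1124
θ=121°: circle(B,3.00) ∩ circle(D,4.00): a=2.4836, h=1.6828
θ=121°:   candidates: C₊=(1.4159,3.0533) cross=10.286; C₋=(0.0000,0.0000) cross=-10.286
θ=121°:   branch - wants cross < 0 → take C=(0.0000,0.0000) (cross=-10.286)
θ=121°: ex = (C−B)/|BC| = (0.5150,-0.8572); ey = (0.8572,0.5150)
θ=121°: P = B + 2.29·ex + 3.20·ey = (2.3773,2.2567)
θ=142°: B = A + 3.00·(cos142°, sin142°) = (-2.3640, 1.8470)
θ=142°: |BD| = 6.6266
θ=142°: circle(B,3.00) ∩ circle(D,4.00): a=2.7851, h=1.1149
θ=142°:   candidates: C₊=(0.6215,2.1414) cross=7.388; C₋=(-0.0000,-0.0000) cross=-7.388
θ=142°:   branch - wants cross < 0 → take C=(-0.0000,-0.0000) (cross=-7.388)
θ=142°: ex = (C−B)/|BC| = (0.7880,-0.6157); ey = (0.6157,0.7880)
θ=142°: P = B + 2.29·ex + 3.20·ey = (1.4106,2.9588)

θ=53°: 2.98 -1.36
θ=68°: 3.23 -0.54
θ=121°: 2.38 2.26
θ=142°: 1.41 2.96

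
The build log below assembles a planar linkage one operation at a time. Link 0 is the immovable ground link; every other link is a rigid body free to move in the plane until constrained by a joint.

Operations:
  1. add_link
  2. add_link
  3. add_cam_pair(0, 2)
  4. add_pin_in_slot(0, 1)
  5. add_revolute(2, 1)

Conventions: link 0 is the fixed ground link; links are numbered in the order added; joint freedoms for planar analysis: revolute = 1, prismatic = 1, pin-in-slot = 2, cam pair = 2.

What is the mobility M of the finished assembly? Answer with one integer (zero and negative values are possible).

ground; <1,0,0>
#1 <2,0,0>
#2 <3,0,0>
C:0↔2 J2 <3,0,1>
PS:0↔1 J2 <3,0,2>
R:2↔1 J1 <3,1,2>
3×2 − 2×1 − 1×2 = 2

M = 2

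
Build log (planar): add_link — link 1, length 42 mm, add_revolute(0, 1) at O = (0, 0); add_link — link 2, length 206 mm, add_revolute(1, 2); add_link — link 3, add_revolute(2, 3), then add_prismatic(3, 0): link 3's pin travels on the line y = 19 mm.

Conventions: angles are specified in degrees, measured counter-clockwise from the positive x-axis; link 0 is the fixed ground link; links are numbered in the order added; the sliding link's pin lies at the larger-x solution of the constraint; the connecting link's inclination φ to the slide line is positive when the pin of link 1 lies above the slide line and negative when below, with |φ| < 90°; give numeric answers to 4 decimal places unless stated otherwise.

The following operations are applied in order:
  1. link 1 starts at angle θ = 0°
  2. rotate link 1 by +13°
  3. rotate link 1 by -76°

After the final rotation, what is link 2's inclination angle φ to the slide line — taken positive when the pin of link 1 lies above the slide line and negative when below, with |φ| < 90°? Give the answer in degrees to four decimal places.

geometry: r = 42 mm, L = 206 mm, e = 19 mm; θ starts at 0°
rotate link 1 by +13°: θ ← 0° +13° = 13°
rotate link 1 by -76°: θ ← 13° -76° = -63°
h = r sin θ − e = -37.422274 − 19 = -56.422274
sin φ = h / L = -56.422274 / 206 = -0.27389453
φ = arcsin(-0.27389453) = -15.896146°

-15.8961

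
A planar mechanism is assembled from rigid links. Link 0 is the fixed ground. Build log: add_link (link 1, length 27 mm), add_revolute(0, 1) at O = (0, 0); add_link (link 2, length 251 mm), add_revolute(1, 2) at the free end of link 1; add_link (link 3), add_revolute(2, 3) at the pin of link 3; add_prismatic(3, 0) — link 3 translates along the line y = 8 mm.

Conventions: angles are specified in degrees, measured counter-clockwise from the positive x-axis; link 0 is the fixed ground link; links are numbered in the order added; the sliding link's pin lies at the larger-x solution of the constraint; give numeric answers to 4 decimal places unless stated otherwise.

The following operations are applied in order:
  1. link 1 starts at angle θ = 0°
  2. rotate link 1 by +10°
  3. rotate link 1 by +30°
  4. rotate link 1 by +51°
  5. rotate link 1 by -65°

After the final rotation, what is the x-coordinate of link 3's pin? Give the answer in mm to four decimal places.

geometry: r = 27 mm, L = 251 mm, e = 8 mm; θ starts at 0°
rotate link 1 by +10°: θ ← 0° +10° = 10°
rotate link 1 by +30°: θ ← 10° +30° = 40°
rotate link 1 by +51°: θ ← 40° +51° = 91°
rotate link 1 by -65°: θ ← 91° -65° = 26°
crank pin P = (r cos θ, r sin θ) = (24.267439, 11.836021)
h = r sin θ − e = 11.836021 − 8 = 3.836021
x = r cos θ + √(L² − h²) = 24.267439 + 250.970685 = 275.238125

275.2381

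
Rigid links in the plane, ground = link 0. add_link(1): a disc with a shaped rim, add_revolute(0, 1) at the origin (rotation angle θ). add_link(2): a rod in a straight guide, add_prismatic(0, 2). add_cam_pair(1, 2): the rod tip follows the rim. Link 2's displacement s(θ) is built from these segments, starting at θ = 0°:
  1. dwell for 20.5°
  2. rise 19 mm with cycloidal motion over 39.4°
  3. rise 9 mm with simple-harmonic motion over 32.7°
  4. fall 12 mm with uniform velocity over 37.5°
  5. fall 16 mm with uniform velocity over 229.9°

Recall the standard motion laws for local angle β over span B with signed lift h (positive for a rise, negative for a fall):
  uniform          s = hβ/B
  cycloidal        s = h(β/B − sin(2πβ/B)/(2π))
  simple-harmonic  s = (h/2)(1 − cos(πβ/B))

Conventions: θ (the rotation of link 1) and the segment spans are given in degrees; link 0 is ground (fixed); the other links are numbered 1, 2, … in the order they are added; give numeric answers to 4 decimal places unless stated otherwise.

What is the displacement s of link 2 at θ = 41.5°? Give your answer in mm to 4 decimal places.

segment 1 (0° to 20.5°, dwell): s unchanged at 0.0000
θ = 41.5° falls in segment 2 (20.5° to 59.9°, cycloidal, h = 19): β = 41.5 − 20.5 = 21°, B = 39.4°; Δs = 19·(0.5330 − sin(2π·0.5330)/(2π)) = 10.7493; s = 0.0000 + 10.7493 = 10.7493

10.7493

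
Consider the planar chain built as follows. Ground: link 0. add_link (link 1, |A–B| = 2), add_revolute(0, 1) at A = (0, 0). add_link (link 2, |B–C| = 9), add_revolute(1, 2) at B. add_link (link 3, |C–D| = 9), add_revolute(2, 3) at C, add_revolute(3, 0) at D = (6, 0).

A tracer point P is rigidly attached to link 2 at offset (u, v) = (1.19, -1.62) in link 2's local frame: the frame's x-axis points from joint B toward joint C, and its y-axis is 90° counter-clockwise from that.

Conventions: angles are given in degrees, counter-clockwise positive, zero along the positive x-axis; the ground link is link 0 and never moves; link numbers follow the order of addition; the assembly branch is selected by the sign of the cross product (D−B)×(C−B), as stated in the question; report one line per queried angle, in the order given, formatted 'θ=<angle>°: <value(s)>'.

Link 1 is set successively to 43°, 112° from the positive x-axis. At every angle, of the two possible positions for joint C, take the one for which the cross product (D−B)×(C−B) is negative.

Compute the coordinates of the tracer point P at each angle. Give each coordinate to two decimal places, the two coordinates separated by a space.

A=(0,0), D=(6.00,0)
θ=43°: B = A + 2.00·(cos43°, sin43°) = (1.4627, 1.3640)
θ=43°: |BD| = 4.7379
θ=43°: circle(B,9.00) ∩ circle(D,9.00): a=2.3689, h=8.6826
θ=43°:   candidates: C₊=(6.2310,8.9970) cross=41.137; C₋=(1.2317,-7.6330) cross=-41.137
θ=43°:   branch - wants cross < 0 → take C=(1.2317,-7.6330) (cross=-41.137)
θ=43°: ex = (C−B)/|BC| = (-0.0257,-0.9997); ey = (0.9997,-0.0257)
θ=43°: P = B + 1.19·ex + -1.62·ey = (-0.1873,0.2160)
θ=112°: B = A + 2.00·(cos112°, sin112°) = (-0.7492, 1.8544)
θ=112°: |BD| = 6.9993
θ=112°: circle(B,9.00) ∩ circle(D,9.00): a=3.4997, h=8.2917
θ=112°:   candidates: C₊=(4.8222,8.9226) cross=58.036; C₋=(0.4286,-7.0682) cross=-58.036
θ=112°:   branch - wants cross < 0 → take C=(0.4286,-7.0682) (cross=-58.036)
θ=112°: ex = (C−B)/|BC| = (0.1309,-0.9914); ey = (0.9914,0.1309)
θ=112°: P = B + 1.19·ex + -1.62·ey = (-2.1995,0.4626)

θ=43°: -0.19 0.22
θ=112°: -2.20 0.46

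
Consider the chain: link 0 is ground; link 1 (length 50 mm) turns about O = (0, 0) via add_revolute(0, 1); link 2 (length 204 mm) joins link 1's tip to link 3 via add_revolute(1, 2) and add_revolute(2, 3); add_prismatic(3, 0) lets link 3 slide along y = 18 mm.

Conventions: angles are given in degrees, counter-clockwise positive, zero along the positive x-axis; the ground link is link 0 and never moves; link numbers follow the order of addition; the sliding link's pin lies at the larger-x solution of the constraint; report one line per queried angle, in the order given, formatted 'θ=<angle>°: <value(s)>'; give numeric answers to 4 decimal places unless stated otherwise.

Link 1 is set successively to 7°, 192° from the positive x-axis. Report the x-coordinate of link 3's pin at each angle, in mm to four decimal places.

geometry: r = 50 mm, L = 204 mm, e = 18 mm
θ=7°: crank pin P = (r cos θ, r sin θ) = (49.627308, 6.093467)
θ=7°: h = r sin θ − e = 6.093467 − 18 = -11.906533
θ=7°: x = r cos θ + √(L² − h²) = 49.627308 + 203.652239 = 253.279547
θ=192°: crank pin P = (r cos θ, r sin θ) = (-48.907380, -10.395585)
θ=192°: h = r sin θ − e = -10.395585 − 18 = -28.395585
θ=192°: x = r cos θ + √(L² − h²) = -48.907380 + 202.014086 = 153.106706

θ=7°: 253.2795
θ=192°: 153.1067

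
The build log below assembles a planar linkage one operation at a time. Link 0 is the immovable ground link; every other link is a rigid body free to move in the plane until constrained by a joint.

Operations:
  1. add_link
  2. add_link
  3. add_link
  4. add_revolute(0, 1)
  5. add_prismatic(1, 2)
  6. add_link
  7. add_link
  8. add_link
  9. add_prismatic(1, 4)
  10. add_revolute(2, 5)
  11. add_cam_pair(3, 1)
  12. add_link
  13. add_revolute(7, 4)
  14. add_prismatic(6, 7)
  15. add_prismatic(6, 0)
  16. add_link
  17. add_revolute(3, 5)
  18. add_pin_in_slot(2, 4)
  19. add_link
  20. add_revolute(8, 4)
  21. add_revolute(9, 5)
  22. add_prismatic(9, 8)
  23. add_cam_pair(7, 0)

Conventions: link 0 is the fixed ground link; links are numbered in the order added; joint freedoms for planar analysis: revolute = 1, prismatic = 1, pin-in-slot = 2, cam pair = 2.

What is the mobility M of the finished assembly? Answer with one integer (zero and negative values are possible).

(L,J1,J2)=(1,0,0); link0 fixed
link1: (2,0,0)
link2: (3,0,0)
link3: (4,0,0)
R 0-1 [J1]: (4,1,0)
P 1-2 [J1]: (4,2,0)
link4: (5,2,0)
link5: (6,2,0)
link6: (7,2,0)
P 1-4 [J1]: (7,3,0)
R 2-5 [J1]: (7,4,0)
C 3-1 [J2]: (7,4,1)
link7: (8,4,1)
R 7-4 [J1]: (8,5,1)
P 6-7 [J1]: (8,6,1)
P 6-0 [J1]: (8,7,1)
link8: (9,7,1)
R 3-5 [J1]: (9,8,1)
PS 2-4 [J2]: (9,8,2)
link9: (10,8,2)
R 8-4 [J1]: (10,9,2)
R 9-5 [J1]: (10,10,2)
P 9-8 [J1]: (10,11,2)
C 7-0 [J2]: (10,11,3)
Grübler: 3·9 − 2·11 − 3 = 2

M = 2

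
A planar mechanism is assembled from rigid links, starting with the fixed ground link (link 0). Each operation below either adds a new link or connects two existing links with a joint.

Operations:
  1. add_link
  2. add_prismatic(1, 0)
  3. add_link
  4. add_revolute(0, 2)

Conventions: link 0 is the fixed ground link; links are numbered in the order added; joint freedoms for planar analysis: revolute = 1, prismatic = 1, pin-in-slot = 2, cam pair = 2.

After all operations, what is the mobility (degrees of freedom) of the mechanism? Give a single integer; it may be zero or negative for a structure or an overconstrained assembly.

L=1 J1=0 J2=0
add link → L=2 J1=0 J2=0
P@1,0 dof=1 J1 → L=2 J1=1 J2=0
add link → L=3 J1=1 J2=0
R@0,2 dof=1 J1 → L=3 J1=2 J2=0
M=3(L−1)−2J1−J2=3·2−2·2−0=2

M = 2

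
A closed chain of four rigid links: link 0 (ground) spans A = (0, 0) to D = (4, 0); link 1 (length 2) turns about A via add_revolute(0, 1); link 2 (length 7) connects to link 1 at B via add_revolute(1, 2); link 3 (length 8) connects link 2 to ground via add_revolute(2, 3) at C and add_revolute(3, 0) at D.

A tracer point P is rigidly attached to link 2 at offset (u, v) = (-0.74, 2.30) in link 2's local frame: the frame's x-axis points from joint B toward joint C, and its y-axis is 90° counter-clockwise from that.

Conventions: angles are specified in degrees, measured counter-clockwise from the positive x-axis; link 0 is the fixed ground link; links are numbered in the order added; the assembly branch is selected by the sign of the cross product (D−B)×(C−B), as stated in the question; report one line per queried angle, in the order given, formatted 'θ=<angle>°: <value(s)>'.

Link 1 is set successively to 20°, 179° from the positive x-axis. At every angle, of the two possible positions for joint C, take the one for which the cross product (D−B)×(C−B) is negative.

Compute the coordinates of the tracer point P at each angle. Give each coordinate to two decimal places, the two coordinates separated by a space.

A=(0,0), D=(4.00,0)
θ=20°: B = A + 2.00·(cos20°, sin20°) = (1.8794, 0.6840)
θ=20°: |BD| = 2.2282
θ=20°: circle(B,7.00) ∩ circle(D,8.00): a=-2.2518, h=6.6279
θ=20°:   candidates: C₊=(1.7710,7.6832) cross=14.768; C₋=(-2.2984,-4.9325) cross=-14.768
θ=20°:   branch - wants cross < 0 → take C=(-2.2984,-4.9325) (cross=-14.768)
θ=20°: ex = (C−B)/|BC| = (-0.5968,-0.8024); ey = (0.8024,-0.5968)
θ=20°: P = B + -0.74·ex + 2.30·ey = (4.1665,-0.0949)
θ=179°: B = A + 2.00·(cos179°, sin179°) = (-1.9997, 0.0349)
θ=179°: |BD| = 5.9998
θ=179°: circle(B,7.00) ∩ circle(D,8.00): a=1.7499, h=6.7778
θ=179°:   candidates: C₊=(-0.2104,6.8024) cross=40.665; C₋=(-0.2893,-6.7529) cross=-40.665
θ=179°:   branch - wants cross < 0 → take C=(-0.2893,-6.7529) (cross=-40.665)
θ=179°: ex = (C−B)/|BC| = (0.2443,-0.9697); ey = (0.9697,0.2443)
θ=179°: P = B + -0.74·ex + 2.30·ey = (0.0498,1.3145)

θ=20°: 4.17 -0.09
θ=179°: 0.05 1.31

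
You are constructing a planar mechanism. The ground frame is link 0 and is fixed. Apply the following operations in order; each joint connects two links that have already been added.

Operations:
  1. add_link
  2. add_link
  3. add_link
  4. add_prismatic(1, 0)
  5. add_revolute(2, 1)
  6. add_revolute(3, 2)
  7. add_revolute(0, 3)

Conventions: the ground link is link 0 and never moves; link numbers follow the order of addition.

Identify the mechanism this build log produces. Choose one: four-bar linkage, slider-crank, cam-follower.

links: 4 (incl. ground); joints: 3 revolute, 1 prismatic, 0 higher (cam) pair, forming one closed loop
4 links, 3 revolutes + 1 prismatic in one loop → slider-crank

slider-crank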